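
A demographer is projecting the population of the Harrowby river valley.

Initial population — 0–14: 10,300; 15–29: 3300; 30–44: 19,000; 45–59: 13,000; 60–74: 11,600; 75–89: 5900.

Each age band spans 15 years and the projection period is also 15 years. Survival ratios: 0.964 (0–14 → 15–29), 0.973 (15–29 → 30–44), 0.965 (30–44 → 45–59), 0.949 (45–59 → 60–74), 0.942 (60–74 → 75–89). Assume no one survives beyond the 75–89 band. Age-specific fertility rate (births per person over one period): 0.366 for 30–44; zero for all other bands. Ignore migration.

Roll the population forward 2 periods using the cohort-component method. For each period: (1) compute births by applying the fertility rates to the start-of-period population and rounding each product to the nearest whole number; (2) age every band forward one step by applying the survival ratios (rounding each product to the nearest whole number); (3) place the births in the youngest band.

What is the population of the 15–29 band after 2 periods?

6704

Call the groups 1 to 6, youngest first.
Period 1:
Births: 19000 × 0.366 = 6954
Group 2: 10300 × 0.964 = 9929
Group 3: 3300 × 0.973 = 3211
Group 4: 19000 × 0.965 = 18335
Group 5: 13000 × 0.949 = 12337
Group 6: 11600 × 0.942 = 10927
Population now: 0–14=6954, 15–29=9929, 30–44=3211, 45–59=18335, 60–74=12337, 75–89=10927
Period 2:
Births: 3211 × 0.366 = 1175
Group 2: 6954 × 0.964 = 6704
Group 3: 9929 × 0.973 = 9661
Group 4: 3211 × 0.965 = 3099
Group 5: 18335 × 0.949 = 17400
Group 6: 12337 × 0.942 = 11621
Population now: 0–14=1175, 15–29=6704, 30–44=9661, 45–59=3099, 60–74=17400, 75–89=11621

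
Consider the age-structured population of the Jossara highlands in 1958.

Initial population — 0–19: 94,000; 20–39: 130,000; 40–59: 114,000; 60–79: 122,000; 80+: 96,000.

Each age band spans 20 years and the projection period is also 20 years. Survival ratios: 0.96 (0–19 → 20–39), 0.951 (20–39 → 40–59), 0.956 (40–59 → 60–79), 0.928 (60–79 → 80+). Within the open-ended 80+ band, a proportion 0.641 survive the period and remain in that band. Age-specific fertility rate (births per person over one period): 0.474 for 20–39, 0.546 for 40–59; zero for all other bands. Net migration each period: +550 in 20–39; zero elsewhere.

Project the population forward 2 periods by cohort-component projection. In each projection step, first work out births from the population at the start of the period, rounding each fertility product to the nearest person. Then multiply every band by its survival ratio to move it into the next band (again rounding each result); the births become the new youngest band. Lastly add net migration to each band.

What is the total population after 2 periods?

647679

— Period 1 —
Births: 130000 * 0.474 = 61620  |  114000 * 0.546 = 62244 ⇒ total 123864
20–39: 94000 * 0.96 = 90240
40–59: 130000 * 0.951 = 123630
60–79: 114000 * 0.956 = 108984
80+: 122000 * 0.928 + 96000 * 0.641 = 113216 + 61536 = 174752
Net migration: 20–39 + 550 → 90790
Giving 123864 / 90790 / 123630 / 108984 / 174752.
— Period 2 —
Births: 90790 * 0.474 = 43034  |  123630 * 0.546 = 67502 ⇒ total 110536
20–39: 123864 * 0.96 = 118909
40–59: 90790 * 0.951 = 86341
60–79: 123630 * 0.956 = 118190
80+: 108984 * 0.928 + 174752 * 0.641 = 101137 + 112016 = 213153
Net migration: 20–39 + 550 → 119459
Giving 110536 / 119459 / 86341 / 118190 / 213153.
Total after period 2: 110536 + 119459 + 86341 + 118190 + 213153 = 647679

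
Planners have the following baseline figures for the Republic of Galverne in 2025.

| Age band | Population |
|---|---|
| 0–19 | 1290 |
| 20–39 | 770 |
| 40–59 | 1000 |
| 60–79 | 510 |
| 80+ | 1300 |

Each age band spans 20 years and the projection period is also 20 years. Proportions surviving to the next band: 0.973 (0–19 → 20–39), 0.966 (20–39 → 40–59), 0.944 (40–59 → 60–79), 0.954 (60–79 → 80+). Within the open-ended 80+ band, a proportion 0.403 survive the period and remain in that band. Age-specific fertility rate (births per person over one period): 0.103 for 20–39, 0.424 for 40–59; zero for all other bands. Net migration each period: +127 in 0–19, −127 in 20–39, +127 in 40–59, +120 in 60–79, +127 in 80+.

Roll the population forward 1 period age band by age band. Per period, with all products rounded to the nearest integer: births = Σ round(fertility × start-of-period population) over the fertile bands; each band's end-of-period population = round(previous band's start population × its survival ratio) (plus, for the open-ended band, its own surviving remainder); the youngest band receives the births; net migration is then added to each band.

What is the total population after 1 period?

4831

Period 1:
Births: 770 * 0.103 = 79  |  1000 * 0.424 = 424 → total 503
20–39: 1290 * 0.973 = 1255
40–59: 770 * 0.966 = 744
60–79: 1000 * 0.944 = 944
80+: 510 * 0.954 + 1300 * 0.403 = 487 + 524 = 1011
Net migration: 0–19 + 127 → 630; 20–39 − 127 → 1128; 40–59 + 127 → 871; 60–79 + 120 → 1064; 80+ + 127 → 1138
→ [630, 1128, 871, 1064, 1138]
Total after period 1: 630 + 1128 + 871 + 1064 + 1138 = 4831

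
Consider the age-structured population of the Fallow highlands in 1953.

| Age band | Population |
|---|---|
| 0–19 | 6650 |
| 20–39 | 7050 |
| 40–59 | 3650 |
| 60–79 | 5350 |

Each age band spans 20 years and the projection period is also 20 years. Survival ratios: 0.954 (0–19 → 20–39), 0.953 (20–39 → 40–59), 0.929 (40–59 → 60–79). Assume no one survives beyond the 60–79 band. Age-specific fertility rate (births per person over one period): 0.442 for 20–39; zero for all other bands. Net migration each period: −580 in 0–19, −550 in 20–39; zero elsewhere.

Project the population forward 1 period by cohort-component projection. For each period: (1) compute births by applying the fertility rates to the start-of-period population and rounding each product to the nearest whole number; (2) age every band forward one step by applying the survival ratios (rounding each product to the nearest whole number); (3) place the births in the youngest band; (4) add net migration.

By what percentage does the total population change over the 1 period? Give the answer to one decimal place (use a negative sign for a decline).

(Bands numbered youngest = 1 to oldest = 4.)
Period 1.
Births: 7050 × 0.442 = 3116
Band 2: 6650 × 0.954 = 6344
Band 3: 7050 × 0.953 = 6719
Band 4: 3650 × 0.929 = 3391
Net migration: Band 1 − 580 → 2536; Band 2 − 550 → 5794
→ [2536, 5794, 6719, 3391]
Total: 22700 → 18440; change = -4260; percentage change = -18.8%

-18.8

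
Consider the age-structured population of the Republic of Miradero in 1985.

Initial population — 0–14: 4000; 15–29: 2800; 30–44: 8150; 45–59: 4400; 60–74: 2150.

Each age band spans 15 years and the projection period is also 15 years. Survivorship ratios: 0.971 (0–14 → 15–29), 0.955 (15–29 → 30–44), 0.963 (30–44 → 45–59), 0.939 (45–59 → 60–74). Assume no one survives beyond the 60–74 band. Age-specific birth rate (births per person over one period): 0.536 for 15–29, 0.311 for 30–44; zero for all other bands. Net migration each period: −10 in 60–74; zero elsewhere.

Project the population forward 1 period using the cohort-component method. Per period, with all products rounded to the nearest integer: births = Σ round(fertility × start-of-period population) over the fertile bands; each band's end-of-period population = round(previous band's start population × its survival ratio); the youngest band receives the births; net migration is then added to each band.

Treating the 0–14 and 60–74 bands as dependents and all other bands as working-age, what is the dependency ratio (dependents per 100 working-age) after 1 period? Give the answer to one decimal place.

Period 1:
Births: 2800 × 0.536 = 1501  |  8150 × 0.311 = 2535 → 4036
15–29: 4000 × 0.971 = 3884
30–44: 2800 × 0.955 = 2674
45–59: 8150 × 0.963 = 7848
60–74: 4400 × 0.939 = 4132
Net migration: 60–74 − 10 → 4122
→ [4036, 3884, 2674, 7848, 4122]
Dependents (band 0–14 + band 60–74) = 4036 + 4122 = 8158; working-age = 14406; ratio = 8158/14406 × 100 = 56.6

56.6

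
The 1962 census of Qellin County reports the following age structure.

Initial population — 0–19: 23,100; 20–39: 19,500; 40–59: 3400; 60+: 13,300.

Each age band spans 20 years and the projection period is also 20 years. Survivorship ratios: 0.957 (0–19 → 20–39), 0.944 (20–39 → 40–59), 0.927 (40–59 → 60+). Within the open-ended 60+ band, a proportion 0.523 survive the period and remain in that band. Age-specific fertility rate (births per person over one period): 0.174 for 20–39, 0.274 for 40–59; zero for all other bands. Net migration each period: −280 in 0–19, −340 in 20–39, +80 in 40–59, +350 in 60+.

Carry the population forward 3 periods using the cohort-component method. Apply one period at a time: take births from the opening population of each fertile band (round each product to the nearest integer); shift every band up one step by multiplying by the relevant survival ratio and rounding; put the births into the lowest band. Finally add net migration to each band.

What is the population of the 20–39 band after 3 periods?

— Period 1 —
Births: 19500 × 0.174 = 3393  |  3400 × 0.274 = 932 → total 4325
20–39: 23100 × 0.957 = 22107
40–59: 19500 × 0.944 = 18408
60+: 3400 × 0.927 + 13300 × 0.523 = 3152 + 6956 = 10108
Net migration: 0–19 − 280 → 4045; 20–39 − 340 → 21767; 40–59 + 80 → 18488; 60+ + 350 → 10458
Population now: 0–19=4045, 20–39=21767, 40–59=18488, 60+=10458
— Period 2 —
Births: 21767 × 0.174 = 3787  |  18488 × 0.274 = 5066 → total 8853
20–39: 4045 × 0.957 = 3871
40–59: 21767 × 0.944 = 20548
60+: 18488 × 0.927 + 10458 × 0.523 = 17138 + 5470 = 22608
Net migration: 0–19 − 280 → 8573; 20–39 − 340 → 3531; 40–59 + 80 → 20628; 60+ + 350 → 22958
Population now: 0–19=8573, 20–39=3531, 40–59=20628, 60+=22958
— Period 3 —
Births: 3531 × 0.174 = 614  |  20628 × 0.274 = 5652 → total 6266
20–39: 8573 × 0.957 = 8204
40–59: 3531 × 0.944 = 3333
60+: 20628 × 0.927 + 22958 × 0.523 = 19122 + 12007 = 31129
Net migration: 0–19 − 280 → 5986; 20–39 − 340 → 7864; 40–59 + 80 → 3413; 60+ + 350 → 31479
Population now: 0–19=5986, 20–39=7864, 40–59=3413, 60+=31479

7864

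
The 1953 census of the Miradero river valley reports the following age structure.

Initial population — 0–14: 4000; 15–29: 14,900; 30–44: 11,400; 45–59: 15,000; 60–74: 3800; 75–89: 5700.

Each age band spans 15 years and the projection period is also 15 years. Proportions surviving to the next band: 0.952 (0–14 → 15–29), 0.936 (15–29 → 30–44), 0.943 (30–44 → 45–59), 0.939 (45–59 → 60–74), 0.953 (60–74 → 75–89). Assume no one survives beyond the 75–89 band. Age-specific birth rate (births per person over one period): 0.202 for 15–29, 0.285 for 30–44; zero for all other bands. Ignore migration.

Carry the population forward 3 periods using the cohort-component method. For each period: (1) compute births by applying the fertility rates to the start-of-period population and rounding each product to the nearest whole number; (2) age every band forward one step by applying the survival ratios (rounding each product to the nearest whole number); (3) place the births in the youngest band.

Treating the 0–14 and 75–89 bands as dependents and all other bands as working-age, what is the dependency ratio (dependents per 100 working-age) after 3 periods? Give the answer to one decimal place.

45.9

Call the bands 1 to 6, youngest first.
[period 1]
Births: 14900 × 0.202 = 3010, 11400 × 0.285 = 3249 ⇒ total 6259
Band 2: 4000 × 0.952 = 3808
Band 3: 14900 × 0.936 = 13946
Band 4: 11400 × 0.943 = 10750
Band 5: 15000 × 0.939 = 14085
Band 6: 3800 × 0.953 = 3621
Population now: 0–14=6259, 15–29=3808, 30–44=13946, 45–59=10750, 60–74=14085, 75–89=3621
[period 2]
Births: 3808 × 0.202 = 769, 13946 × 0.285 = 3975 ⇒ total 4744
Band 2: 6259 × 0.952 = 5959
Band 3: 3808 × 0.936 = 3564
Band 4: 13946 × 0.943 = 13151
Band 5: 10750 × 0.939 = 10094
Band 6: 14085 × 0.953 = 13423
Population now: 0–14=4744, 15–29=5959, 30–44=3564, 45–59=13151, 60–74=10094, 75–89=13423
[period 3]
Births: 5959 × 0.202 = 1204, 3564 × 0.285 = 1016 ⇒ total 2220
Band 2: 4744 × 0.952 = 4516
Band 3: 5959 × 0.936 = 5578
Band 4: 3564 × 0.943 = 3361
Band 5: 13151 × 0.939 = 12349
Band 6: 10094 × 0.953 = 9620
Population now: 0–14=2220, 15–29=4516, 30–44=5578, 45–59=3361, 60–74=12349, 75–89=9620
Dependents (band 0–14 + band 75–89) = 2220 + 9620 = 11840; working-age = 25804; ratio = 11840/25804 × 100 = 45.9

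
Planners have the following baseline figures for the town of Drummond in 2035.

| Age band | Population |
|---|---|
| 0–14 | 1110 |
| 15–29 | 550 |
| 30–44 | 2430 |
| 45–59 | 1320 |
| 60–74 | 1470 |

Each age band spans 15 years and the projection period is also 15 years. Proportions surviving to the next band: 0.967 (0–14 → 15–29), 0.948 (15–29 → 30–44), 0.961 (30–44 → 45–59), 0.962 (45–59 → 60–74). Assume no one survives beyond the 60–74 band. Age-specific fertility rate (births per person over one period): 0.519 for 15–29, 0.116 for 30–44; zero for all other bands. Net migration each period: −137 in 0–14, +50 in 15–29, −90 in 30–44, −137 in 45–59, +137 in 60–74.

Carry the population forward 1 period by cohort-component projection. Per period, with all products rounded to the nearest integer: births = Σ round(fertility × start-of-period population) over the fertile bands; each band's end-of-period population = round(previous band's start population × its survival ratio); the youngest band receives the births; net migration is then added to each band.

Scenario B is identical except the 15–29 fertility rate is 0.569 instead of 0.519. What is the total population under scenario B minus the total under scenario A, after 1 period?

28

Period 1.
Births: 550 × 0.519 = 285 ; 2430 × 0.116 = 282 → total 567
15–29: 1110 × 0.967 = 1073
30–44: 550 × 0.948 = 521
45–59: 2430 × 0.961 = 2335
60–74: 1320 × 0.962 = 1270
Net migration: 0–14 − 137 → 430; 15–29 + 50 → 1123; 30–44 − 90 → 431; 45–59 − 137 → 2198; 60–74 + 137 → 1407
Population now: 0–14=430, 15–29=1123, 30–44=431, 45–59=2198, 60–74=1407
Scenario A total after 1 period: 5589
Scenario B projection —
Period 1.
Births: 550 × 0.569 = 313 ; 2430 × 0.116 = 282 → total 595
15–29: 1110 × 0.967 = 1073
30–44: 550 × 0.948 = 521
45–59: 2430 × 0.961 = 2335
60–74: 1320 × 0.962 = 1270
Net migration: 0–14 − 137 → 458; 15–29 + 50 → 1123; 30–44 − 90 → 431; 45–59 − 137 → 2198; 60–74 + 137 → 1407
Population now: 0–14=458, 15–29=1123, 30–44=431, 45–59=2198, 60–74=1407
Scenario B total after 1 period: 5617
Difference B − A = 5617 − 5589 = 28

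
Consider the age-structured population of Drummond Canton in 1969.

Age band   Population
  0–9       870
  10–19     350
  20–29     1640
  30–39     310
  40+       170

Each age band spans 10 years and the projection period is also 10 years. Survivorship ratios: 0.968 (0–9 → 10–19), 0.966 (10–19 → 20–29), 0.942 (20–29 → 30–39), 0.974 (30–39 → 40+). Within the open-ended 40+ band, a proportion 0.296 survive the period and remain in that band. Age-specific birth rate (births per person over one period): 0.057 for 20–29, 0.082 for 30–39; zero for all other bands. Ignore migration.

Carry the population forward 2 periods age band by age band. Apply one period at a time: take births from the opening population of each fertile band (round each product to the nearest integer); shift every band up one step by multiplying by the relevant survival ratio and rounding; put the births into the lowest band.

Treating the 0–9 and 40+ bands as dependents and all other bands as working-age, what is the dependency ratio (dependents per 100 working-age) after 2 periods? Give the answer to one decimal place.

141.0

[period 1]
Births: 1640 × 0.057 = 93 ; 310 × 0.082 = 25 — total 118
10–19: 870 × 0.968 = 842
20–29: 350 × 0.966 = 338
30–39: 1640 × 0.942 = 1545
40+: 310 × 0.974 + 170 × 0.296 = 302 + 50 = 352
→ [118, 842, 338, 1545, 352]
[period 2]
Births: 338 × 0.057 = 19 ; 1545 × 0.082 = 127 — total 146
10–19: 118 × 0.968 = 114
20–29: 842 × 0.966 = 813
30–39: 338 × 0.942 = 318
40+: 1545 × 0.974 + 352 × 0.296 = 1505 + 104 = 1609
→ [146, 114, 813, 318, 1609]
Dependents (band 0–9 + band 40+) = 146 + 1609 = 1755; working-age = 1245; ratio = 1755/1245 × 100 = 141.0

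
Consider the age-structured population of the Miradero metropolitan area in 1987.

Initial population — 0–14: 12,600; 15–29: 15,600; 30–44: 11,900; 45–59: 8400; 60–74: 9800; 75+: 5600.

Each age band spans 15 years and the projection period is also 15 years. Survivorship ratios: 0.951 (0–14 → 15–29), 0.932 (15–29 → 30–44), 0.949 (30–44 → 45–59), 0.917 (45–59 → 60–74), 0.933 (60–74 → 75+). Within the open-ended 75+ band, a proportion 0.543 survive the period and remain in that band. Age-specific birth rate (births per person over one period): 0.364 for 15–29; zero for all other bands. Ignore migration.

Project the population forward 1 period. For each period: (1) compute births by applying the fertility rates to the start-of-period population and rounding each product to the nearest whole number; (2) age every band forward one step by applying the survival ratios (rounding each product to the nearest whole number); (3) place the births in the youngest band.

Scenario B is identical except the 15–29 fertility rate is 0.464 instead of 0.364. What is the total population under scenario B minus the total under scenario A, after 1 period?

1560

After projecting period 1:
Births: 15600 × 0.364 = 5678
15–29: 12600 × 0.951 = 11983
30–44: 15600 × 0.932 = 14539
45–59: 11900 × 0.949 = 11293
60–74: 8400 × 0.917 = 7703
75+: 9800 × 0.933 + 5600 × 0.543 = 9143 + 3041 = 12184
Giving 5678 / 11983 / 14539 / 11293 / 7703 / 12184.
Scenario A total after 1 period: 63380
Scenario B projection —
After projecting period 1:
Births: 15600 × 0.464 = 7238
15–29: 12600 × 0.951 = 11983
30–44: 15600 × 0.932 = 14539
45–59: 11900 × 0.949 = 11293
60–74: 8400 × 0.917 = 7703
75+: 9800 × 0.933 + 5600 × 0.543 = 9143 + 3041 = 12184
Giving 7238 / 11983 / 14539 / 11293 / 7703 / 12184.
Scenario B total after 1 period: 64940
Difference B − A = 64940 − 63380 = 1560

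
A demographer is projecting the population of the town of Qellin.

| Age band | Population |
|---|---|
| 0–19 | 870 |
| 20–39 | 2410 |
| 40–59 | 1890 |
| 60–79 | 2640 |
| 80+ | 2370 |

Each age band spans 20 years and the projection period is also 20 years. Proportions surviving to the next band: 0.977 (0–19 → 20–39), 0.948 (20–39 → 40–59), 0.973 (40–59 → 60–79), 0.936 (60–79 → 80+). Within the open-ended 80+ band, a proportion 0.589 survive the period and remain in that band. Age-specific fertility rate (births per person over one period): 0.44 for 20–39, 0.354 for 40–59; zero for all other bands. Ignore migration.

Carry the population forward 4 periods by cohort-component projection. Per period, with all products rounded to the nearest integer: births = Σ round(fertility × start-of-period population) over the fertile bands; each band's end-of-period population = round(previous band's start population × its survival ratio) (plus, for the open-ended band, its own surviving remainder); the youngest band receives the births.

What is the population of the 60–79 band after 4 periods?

Numbering the bands 1..5 from youngest to oldest:
Period 1:
Births: 2410 × 0.44 = 1060, 1890 × 0.354 = 669 → 1729
Band 2: 870 × 0.977 = 850
Band 3: 2410 × 0.948 = 2285
Band 4: 1890 × 0.973 = 1839
Band 5: 2640 × 0.936 + 2370 × 0.589 = 2471 + 1396 = 3867
End of period: [1729, 850, 2285, 1839, 3867]
Period 2:
Births: 850 × 0.44 = 374, 2285 × 0.354 = 809 → 1183
Band 2: 1729 × 0.977 = 1689
Band 3: 850 × 0.948 = 806
Band 4: 2285 × 0.973 = 2223
Band 5: 1839 × 0.936 + 3867 × 0.589 = 1721 + 2278 = 3999
End of period: [1183, 1689, 806, 2223, 3999]
Period 3:
Births: 1689 × 0.44 = 743, 806 × 0.354 = 285 → 1028
Band 2: 1183 × 0.977 = 1156
Band 3: 1689 × 0.948 = 1601
Band 4: 806 × 0.973 = 784
Band 5: 2223 × 0.936 + 3999 × 0.589 = 2081 + 2355 = 4436
End of period: [1028, 1156, 1601, 784, 4436]
Period 4:
Births: 1156 × 0.44 = 509, 1601 × 0.354 = 567 → 1076
Band 2: 1028 × 0.977 = 1004
Band 3: 1156 × 0.948 = 1096
Band 4: 1601 × 0.973 = 1558
Band 5: 784 × 0.936 + 4436 × 0.589 = 734 + 2613 = 3347
End of period: [1076, 1004, 1096, 1558, 3347]

1558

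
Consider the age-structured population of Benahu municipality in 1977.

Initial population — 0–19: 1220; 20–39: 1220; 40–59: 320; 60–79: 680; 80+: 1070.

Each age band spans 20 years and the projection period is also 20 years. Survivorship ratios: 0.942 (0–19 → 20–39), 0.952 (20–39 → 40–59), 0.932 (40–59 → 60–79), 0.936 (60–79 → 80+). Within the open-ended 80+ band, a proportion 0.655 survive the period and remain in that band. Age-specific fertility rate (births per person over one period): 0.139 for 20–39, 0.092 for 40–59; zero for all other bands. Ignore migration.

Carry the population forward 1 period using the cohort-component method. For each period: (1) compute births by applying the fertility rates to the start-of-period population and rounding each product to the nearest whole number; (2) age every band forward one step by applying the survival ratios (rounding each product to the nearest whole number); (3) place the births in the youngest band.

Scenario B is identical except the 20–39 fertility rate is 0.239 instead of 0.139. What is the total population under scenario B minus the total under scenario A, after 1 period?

122

[period 1]
Births: 1220 × 0.139 = 170, 320 × 0.092 = 29 — total 199
20–39: 1220 × 0.942 = 1149
40–59: 1220 × 0.952 = 1161
60–79: 320 × 0.932 = 298
80+: 680 × 0.936 + 1070 × 0.655 = 636 + 701 = 1337
Giving 199 / 1149 / 1161 / 298 / 1337.
Scenario A total after 1 period: 4144
Scenario B projection —
[period 1]
Births: 1220 × 0.239 = 292, 320 × 0.092 = 29 — total 321
20–39: 1220 × 0.942 = 1149
40–59: 1220 × 0.952 = 1161
60–79: 320 × 0.932 = 298
80+: 680 × 0.936 + 1070 × 0.655 = 636 + 701 = 1337
Giving 321 / 1149 / 1161 / 298 / 1337.
Scenario B total after 1 period: 4266
Difference B − A = 4266 − 4144 = 122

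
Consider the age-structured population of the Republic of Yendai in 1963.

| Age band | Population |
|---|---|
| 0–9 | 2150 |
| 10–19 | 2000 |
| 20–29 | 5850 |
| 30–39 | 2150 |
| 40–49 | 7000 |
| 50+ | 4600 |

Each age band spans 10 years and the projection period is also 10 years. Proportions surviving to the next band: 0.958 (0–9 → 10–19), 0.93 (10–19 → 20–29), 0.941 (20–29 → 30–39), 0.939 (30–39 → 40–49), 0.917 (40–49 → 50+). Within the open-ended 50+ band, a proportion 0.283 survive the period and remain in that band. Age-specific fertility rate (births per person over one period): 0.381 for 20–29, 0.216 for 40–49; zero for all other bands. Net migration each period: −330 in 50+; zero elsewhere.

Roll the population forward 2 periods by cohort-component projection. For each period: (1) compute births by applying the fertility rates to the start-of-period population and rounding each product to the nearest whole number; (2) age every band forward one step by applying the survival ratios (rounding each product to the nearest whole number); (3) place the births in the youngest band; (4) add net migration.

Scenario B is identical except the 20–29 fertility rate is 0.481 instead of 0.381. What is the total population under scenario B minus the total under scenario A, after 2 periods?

746

After projecting period 1:
Births: 5850 × 0.381 = 2229 ; 7000 × 0.216 = 1512 → total 3741
10–19: 2150 × 0.958 = 2060
20–29: 2000 × 0.93 = 1860
30–39: 5850 × 0.941 = 5505
40–49: 2150 × 0.939 = 2019
50+: 7000 × 0.917 + 4600 × 0.283 = 6419 + 1302 = 7721
Net migration: 50+ − 330 → 7391
Giving 3741 / 2060 / 1860 / 5505 / 2019 / 7391.
After projecting period 2:
Births: 1860 × 0.381 = 709 ; 2019 × 0.216 = 436 → total 1145
10–19: 3741 × 0.958 = 3584
20–29: 2060 × 0.93 = 1916
30–39: 1860 × 0.941 = 1750
40–49: 5505 × 0.939 = 5169
50+: 2019 × 0.917 + 7391 × 0.283 = 1851 + 2092 = 3943
Net migration: 50+ − 330 → 3613
Giving 1145 / 3584 / 1916 / 1750 / 5169 / 3613.
Scenario A total after 2 periods: 17177
Scenario B projection —
After projecting period 1:
Births: 5850 × 0.481 = 2814 ; 7000 × 0.216 = 1512 → total 4326
10–19: 2150 × 0.958 = 2060
20–29: 2000 × 0.93 = 1860
30–39: 5850 × 0.941 = 5505
40–49: 2150 × 0.939 = 2019
50+: 7000 × 0.917 + 4600 × 0.283 = 6419 + 1302 = 7721
Net migration: 50+ − 330 → 7391
Giving 4326 / 2060 / 1860 / 5505 / 2019 / 7391.
After projecting period 2:
Births: 1860 × 0.481 = 895 ; 2019 × 0.216 = 436 → total 1331
10–19: 4326 × 0.958 = 4144
20–29: 2060 × 0.93 = 1916
30–39: 1860 × 0.941 = 1750
40–49: 5505 × 0.939 = 5169
50+: 2019 × 0.917 + 7391 × 0.283 = 1851 + 2092 = 3943
Net migration: 50+ − 330 → 3613
Giving 1331 / 4144 / 1916 / 1750 / 5169 / 3613.
Scenario B total after 2 periods: 17923
Difference B − A = 17923 − 17177 = 746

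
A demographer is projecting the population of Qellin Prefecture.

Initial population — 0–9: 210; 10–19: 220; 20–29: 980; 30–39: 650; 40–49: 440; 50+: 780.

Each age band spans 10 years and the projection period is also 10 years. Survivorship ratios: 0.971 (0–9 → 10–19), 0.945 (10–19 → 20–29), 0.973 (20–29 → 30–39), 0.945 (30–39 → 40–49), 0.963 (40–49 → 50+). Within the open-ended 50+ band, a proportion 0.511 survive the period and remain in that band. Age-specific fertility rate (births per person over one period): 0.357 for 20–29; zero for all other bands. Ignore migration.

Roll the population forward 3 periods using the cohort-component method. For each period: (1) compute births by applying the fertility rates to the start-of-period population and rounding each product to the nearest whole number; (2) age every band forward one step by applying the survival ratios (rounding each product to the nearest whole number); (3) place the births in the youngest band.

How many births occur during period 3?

Numbering the groups 1..6 from youngest to oldest:
Period 1.
Births: 980 × 0.357 = 350
Group 2: 210 × 0.971 = 204
Group 3: 220 × 0.945 = 208
Group 4: 980 × 0.973 = 954
Group 5: 650 × 0.945 = 614
Group 6: 440 × 0.963 + 780 × 0.511 = 424 + 399 = 823
End of period: [350, 204, 208, 954, 614, 823]
Period 2.
Births: 208 × 0.357 = 74
Group 2: 350 × 0.971 = 340
Group 3: 204 × 0.945 = 193
Group 4: 208 × 0.973 = 202
Group 5: 954 × 0.945 = 902
Group 6: 614 × 0.963 + 823 × 0.511 = 591 + 421 = 1012
End of period: [74, 340, 193, 202, 902, 1012]
Period 3.
Births: 193 × 0.357 = 69
Group 2: 74 × 0.971 = 72
Group 3: 340 × 0.945 = 321
Group 4: 193 × 0.973 = 188
Group 5: 202 × 0.945 = 191
Group 6: 902 × 0.963 + 1012 × 0.511 = 869 + 517 = 1386
End of period: [69, 72, 321, 188, 191, 1386]

69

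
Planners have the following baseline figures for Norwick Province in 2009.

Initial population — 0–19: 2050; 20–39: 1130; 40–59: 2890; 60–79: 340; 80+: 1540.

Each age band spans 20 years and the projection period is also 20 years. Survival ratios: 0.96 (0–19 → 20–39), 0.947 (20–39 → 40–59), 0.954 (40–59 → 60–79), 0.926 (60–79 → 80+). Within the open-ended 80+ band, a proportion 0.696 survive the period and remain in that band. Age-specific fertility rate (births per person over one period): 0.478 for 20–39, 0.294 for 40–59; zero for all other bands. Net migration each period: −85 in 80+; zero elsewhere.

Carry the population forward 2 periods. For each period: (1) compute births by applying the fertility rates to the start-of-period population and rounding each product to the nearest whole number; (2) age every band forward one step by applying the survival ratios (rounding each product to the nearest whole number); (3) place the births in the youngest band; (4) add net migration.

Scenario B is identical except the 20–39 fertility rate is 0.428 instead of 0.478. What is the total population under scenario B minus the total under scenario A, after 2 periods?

-152

Numbering the bands 1..5 from youngest to oldest:
[period 1]
Births: 1130 × 0.478 = 540, 2890 × 0.294 = 850 → total 1390
Band 2: 2050 × 0.96 = 1968
Band 3: 1130 × 0.947 = 1070
Band 4: 2890 × 0.954 = 2757
Band 5: 340 × 0.926 + 1540 × 0.696 = 315 + 1072 = 1387
Net migration: Band 5 − 85 → 1302
End of period: [1390, 1968, 1070, 2757, 1302]
[period 2]
Births: 1968 × 0.478 = 941, 1070 × 0.294 = 315 → total 1256
Band 2: 1390 × 0.96 = 1334
Band 3: 1968 × 0.947 = 1864
Band 4: 1070 × 0.954 = 1021
Band 5: 2757 × 0.926 + 1302 × 0.696 = 2553 + 906 = 3459
Net migration: Band 5 − 85 → 3374
End of period: [1256, 1334, 1864, 1021, 3374]
Scenario A total after 2 periods: 8849
Scenario B projection —
[period 1]
Births: 1130 × 0.428 = 484, 2890 × 0.294 = 850 → total 1334
Band 2: 2050 × 0.96 = 1968
Band 3: 1130 × 0.947 = 1070
Band 4: 2890 × 0.954 = 2757
Band 5: 340 × 0.926 + 1540 × 0.696 = 315 + 1072 = 1387
Net migration: Band 5 − 85 → 1302
End of period: [1334, 1968, 1070, 2757, 1302]
[period 2]
Births: 1968 × 0.428 = 842, 1070 × 0.294 = 315 → total 1157
Band 2: 1334 × 0.96 = 1281
Band 3: 1968 × 0.947 = 1864
Band 4: 1070 × 0.954 = 1021
Band 5: 2757 × 0.926 + 1302 × 0.696 = 2553 + 906 = 3459
Net migration: Band 5 − 85 → 3374
End of period: [1157, 1281, 1864, 1021, 3374]
Scenario B total after 2 periods: 8697
Difference B − A = 8697 − 8849 = -152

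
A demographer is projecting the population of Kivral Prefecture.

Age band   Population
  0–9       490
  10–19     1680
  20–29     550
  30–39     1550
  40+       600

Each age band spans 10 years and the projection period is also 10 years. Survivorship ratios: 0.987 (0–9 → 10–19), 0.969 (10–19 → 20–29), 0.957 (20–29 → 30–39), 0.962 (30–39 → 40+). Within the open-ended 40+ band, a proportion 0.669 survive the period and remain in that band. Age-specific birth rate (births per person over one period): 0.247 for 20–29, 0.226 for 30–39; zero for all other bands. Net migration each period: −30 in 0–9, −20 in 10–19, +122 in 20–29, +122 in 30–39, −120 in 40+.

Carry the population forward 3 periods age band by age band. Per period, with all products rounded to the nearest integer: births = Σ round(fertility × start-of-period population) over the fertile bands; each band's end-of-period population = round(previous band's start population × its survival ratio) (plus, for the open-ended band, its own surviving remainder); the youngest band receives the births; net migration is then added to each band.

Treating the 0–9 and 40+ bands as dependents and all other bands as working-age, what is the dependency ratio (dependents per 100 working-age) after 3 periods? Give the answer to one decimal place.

After projecting period 1:
Births: 550 × 0.247 = 136  |  1550 × 0.226 = 350 ⇒ total 486
10–19: 490 × 0.987 = 484
20–29: 1680 × 0.969 = 1628
30–39: 550 × 0.957 = 526
40+: 1550 × 0.962 + 600 × 0.669 = 1491 + 401 = 1892
Net migration: 0–9 − 30 → 456; 10–19 − 20 → 464; 20–29 + 122 → 1750; 30–39 + 122 → 648; 40+ − 120 → 1772
End of period: [456, 464, 1750, 648, 1772]
After projecting period 2:
Births: 1750 × 0.247 = 432  |  648 × 0.226 = 146 ⇒ total 578
10–19: 456 × 0.987 = 450
20–29: 464 × 0.969 = 450
30–39: 1750 × 0.957 = 1675
40+: 648 × 0.962 + 1772 × 0.669 = 623 + 1185 = 1808
Net migration: 0–9 − 30 → 548; 10–19 − 20 → 430; 20–29 + 122 → 572; 30–39 + 122 → 1797; 40+ − 120 → 1688
End of period: [548, 430, 572, 1797, 1688]
After projecting period 3:
Births: 572 × 0.247 = 141  |  1797 × 0.226 = 406 ⇒ total 547
10–19: 548 × 0.987 = 541
20–29: 430 × 0.969 = 417
30–39: 572 × 0.957 = 547
40+: 1797 × 0.962 + 1688 × 0.669 = 1729 + 1129 = 2858
Net migration: 0–9 − 30 → 517; 10–19 − 20 → 521; 20–29 + 122 → 539; 30–39 + 122 → 669; 40+ − 120 → 2738
End of period: [517, 521, 539, 669, 2738]
Dependents (band 0–9 + band 40+) = 517 + 2738 = 3255; working-age = 1729; ratio = 3255/1729 × 100 = 188.3

188.3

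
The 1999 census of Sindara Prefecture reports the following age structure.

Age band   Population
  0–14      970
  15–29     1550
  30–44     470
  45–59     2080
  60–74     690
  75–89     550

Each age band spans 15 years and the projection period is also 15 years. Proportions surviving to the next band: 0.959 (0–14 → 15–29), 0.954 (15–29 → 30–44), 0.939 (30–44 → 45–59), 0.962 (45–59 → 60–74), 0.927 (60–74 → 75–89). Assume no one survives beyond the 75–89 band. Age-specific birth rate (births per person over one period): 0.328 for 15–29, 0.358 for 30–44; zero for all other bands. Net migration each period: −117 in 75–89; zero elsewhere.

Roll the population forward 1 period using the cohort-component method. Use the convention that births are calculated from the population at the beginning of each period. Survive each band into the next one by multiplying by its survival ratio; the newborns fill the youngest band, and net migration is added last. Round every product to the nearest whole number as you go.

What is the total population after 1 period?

6050

After projecting period 1:
Births: 1550 × 0.328 = 508  |  470 × 0.358 = 168 — total 676
15–29: 970 × 0.959 = 930
30–44: 1550 × 0.954 = 1479
45–59: 470 × 0.939 = 441
60–74: 2080 × 0.962 = 2001
75–89: 690 × 0.927 = 640
Net migration: 75–89 − 117 → 523
Giving 676 / 930 / 1479 / 441 / 2001 / 523.
Total after period 1: 676 + 930 + 1479 + 441 + 2001 + 523 = 6050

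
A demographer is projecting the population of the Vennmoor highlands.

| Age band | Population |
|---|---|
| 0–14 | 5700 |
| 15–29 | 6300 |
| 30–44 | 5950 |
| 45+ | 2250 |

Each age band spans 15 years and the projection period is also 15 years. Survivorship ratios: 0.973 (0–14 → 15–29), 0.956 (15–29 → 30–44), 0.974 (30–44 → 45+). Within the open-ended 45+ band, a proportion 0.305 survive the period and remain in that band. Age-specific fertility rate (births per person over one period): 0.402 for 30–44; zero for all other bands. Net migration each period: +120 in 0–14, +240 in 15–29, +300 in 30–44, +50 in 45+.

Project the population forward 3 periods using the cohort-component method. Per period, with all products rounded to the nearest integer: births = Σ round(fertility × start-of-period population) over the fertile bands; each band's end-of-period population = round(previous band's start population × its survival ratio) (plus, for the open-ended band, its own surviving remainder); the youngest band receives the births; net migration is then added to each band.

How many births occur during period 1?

Call the groups 1 to 4, youngest first.
Period 1.
Births: 5950 * 0.402 = 2392
Group 2: 5700 * 0.973 = 5546
Group 3: 6300 * 0.956 = 6023
Group 4: 5950 * 0.974 + 2250 * 0.305 = 5795 + 686 = 6481
Net migration: Group 1 + 120 → 2512; Group 2 + 240 → 5786; Group 3 + 300 → 6323; Group 4 + 50 → 6531
Population now: 0–14=2512, 15–29=5786, 30–44=6323, 45+=6531

2392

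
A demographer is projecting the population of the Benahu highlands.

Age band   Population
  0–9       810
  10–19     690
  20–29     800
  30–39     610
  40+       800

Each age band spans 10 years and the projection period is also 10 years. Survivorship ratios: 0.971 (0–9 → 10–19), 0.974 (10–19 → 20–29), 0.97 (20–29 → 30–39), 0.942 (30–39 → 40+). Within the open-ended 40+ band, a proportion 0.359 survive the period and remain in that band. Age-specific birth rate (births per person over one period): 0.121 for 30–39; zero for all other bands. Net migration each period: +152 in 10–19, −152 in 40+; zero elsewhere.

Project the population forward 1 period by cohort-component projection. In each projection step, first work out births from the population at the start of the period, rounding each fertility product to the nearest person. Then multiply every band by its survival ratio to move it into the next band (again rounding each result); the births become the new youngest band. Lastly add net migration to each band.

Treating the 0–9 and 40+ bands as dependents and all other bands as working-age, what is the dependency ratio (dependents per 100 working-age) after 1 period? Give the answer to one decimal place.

32.8

Let group 1 be 0–9 through group 5 = 40+.
[period 1]
Births: 610 × 0.121 = 74
Group 2: 810 × 0.971 = 787
Group 3: 690 × 0.974 = 672
Group 4: 800 × 0.97 = 776
Group 5: 610 × 0.942 + 800 × 0.359 = 575 + 287 = 862
Net migration: Group 2 + 152 → 939; Group 5 − 152 → 710
→ [74, 939, 672, 776, 710]
Dependents (band 0–9 + band 40+) = 74 + 710 = 784; working-age = 2387; ratio = 784/2387 × 100 = 32.8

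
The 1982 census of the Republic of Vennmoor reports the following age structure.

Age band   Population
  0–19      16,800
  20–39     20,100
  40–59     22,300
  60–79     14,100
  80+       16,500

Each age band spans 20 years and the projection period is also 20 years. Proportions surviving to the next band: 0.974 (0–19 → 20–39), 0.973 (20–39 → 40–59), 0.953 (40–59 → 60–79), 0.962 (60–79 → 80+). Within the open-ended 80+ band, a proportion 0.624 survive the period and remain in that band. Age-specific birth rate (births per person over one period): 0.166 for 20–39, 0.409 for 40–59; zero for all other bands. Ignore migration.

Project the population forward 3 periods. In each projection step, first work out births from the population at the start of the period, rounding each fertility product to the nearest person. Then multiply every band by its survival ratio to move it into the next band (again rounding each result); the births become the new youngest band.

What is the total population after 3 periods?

85919

Period 1:
Births: 20100 × 0.166 = 3337 ; 22300 × 0.409 = 9121 ⇒ total 12458
20–39: 16800 × 0.974 = 16363
40–59: 20100 × 0.973 = 19557
60–79: 22300 × 0.953 = 21252
80+: 14100 × 0.962 + 16500 × 0.624 = 13564 + 10296 = 23860
Population now: 0–19=12458, 20–39=16363, 40–59=19557, 60–79=21252, 80+=23860
Period 2:
Births: 16363 × 0.166 = 2716 ; 19557 × 0.409 = 7999 ⇒ total 10715
20–39: 12458 × 0.974 = 12134
40–59: 16363 × 0.973 = 15921
60–79: 19557 × 0.953 = 18638
80+: 21252 × 0.962 + 23860 × 0.624 = 20444 + 14889 = 35333
Population now: 0–19=10715, 20–39=12134, 40–59=15921, 60–79=18638, 80+=35333
Period 3:
Births: 12134 × 0.166 = 2014 ; 15921 × 0.409 = 6512 ⇒ total 8526
20–39: 10715 × 0.974 = 10436
40–59: 12134 × 0.973 = 11806
60–79: 15921 × 0.953 = 15173
80+: 18638 × 0.962 + 35333 × 0.624 = 17930 + 22048 = 39978
Population now: 0–19=8526, 20–39=10436, 40–59=11806, 60–79=15173, 80+=39978
Total after period 3: 8526 + 10436 + 11806 + 15173 + 39978 = 85919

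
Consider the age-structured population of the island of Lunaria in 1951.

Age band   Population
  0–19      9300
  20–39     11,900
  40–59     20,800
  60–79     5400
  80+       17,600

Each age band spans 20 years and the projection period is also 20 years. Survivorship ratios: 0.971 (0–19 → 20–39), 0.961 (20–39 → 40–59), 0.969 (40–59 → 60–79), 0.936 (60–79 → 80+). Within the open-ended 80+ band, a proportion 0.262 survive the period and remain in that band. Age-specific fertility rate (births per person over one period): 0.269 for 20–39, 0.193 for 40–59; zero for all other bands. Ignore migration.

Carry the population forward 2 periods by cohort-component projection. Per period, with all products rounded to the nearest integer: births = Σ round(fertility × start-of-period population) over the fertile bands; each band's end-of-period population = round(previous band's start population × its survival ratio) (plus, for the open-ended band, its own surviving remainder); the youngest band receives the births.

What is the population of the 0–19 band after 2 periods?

4636

Call the groups 1 to 5, youngest first.
After projecting period 1:
Births: 11900 * 0.269 = 3201, 20800 * 0.193 = 4014 → total 7215
Group 2: 9300 * 0.971 = 9030
Group 3: 11900 * 0.961 = 11436
Group 4: 20800 * 0.969 = 20155
Group 5: 5400 * 0.936 + 17600 * 0.262 = 5054 + 4611 = 9665
→ [7215, 9030, 11436, 20155, 9665]
After projecting period 2:
Births: 9030 * 0.269 = 2429, 11436 * 0.193 = 2207 → total 4636
Group 2: 7215 * 0.971 = 7006
Group 3: 9030 * 0.961 = 8678
Group 4: 11436 * 0.969 = 11081
Group 5: 20155 * 0.936 + 9665 * 0.262 = 18865 + 2532 = 21397
→ [4636, 7006, 8678, 11081, 21397]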